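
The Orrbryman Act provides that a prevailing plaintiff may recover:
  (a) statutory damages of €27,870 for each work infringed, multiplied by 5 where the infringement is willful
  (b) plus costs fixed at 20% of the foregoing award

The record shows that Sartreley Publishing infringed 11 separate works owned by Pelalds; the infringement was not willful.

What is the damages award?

€367,884

Statutory damages: 11 × €27,870 = €306,570
Infringement not willful: no ×5 enhancement.
Costs: 20% of €306,570 = €61,314
Award plus costs: €306,570 + €61,314 = €367,884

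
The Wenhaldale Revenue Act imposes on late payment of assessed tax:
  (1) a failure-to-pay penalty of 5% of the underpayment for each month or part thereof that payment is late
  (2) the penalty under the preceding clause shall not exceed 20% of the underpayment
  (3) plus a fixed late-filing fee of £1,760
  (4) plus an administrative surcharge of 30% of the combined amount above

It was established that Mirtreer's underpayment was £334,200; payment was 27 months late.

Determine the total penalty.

£89,180

Accrued rate: 5% × 27 = 135%, capped at 20% → 20%
Failure-to-pay penalty: 20% of £334,200 = £66,840
Penalty before surcharge: £66,840 + £1,760 = £68,600
Administrative surcharge: 30% of £68,600 = £20,580
Total penalty: £68,600 + £20,580 = £89,180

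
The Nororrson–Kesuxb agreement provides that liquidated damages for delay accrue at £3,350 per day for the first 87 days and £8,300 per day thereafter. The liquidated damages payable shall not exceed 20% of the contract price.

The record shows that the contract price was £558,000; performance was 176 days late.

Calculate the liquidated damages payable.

£111,600

First 87 days: 87 × £3,350 = £291,450
Remaining days: (176 − 87) × £8,300 = £738,700
Accrued per-day damages: £291,450 + £738,700 = £1,030,150
Cap: 20% of £558,000 = £111,600
Cap at £111,600: £1,030,150 exceeds the cap → £111,600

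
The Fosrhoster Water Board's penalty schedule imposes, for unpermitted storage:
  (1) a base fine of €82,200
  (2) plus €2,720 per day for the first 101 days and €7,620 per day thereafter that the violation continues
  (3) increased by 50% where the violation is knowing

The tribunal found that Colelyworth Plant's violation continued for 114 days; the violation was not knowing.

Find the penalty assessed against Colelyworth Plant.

€455,980

First 101 days: 101 × €2,720 = €274,720
Remaining days: (114 − 101) × €7,620 = €99,060
Per-day component: €274,720 + €99,060 = €373,780
Base plus per-day: €82,200 + €373,780 = €455,980
The violation was not knowing: no 50% increase.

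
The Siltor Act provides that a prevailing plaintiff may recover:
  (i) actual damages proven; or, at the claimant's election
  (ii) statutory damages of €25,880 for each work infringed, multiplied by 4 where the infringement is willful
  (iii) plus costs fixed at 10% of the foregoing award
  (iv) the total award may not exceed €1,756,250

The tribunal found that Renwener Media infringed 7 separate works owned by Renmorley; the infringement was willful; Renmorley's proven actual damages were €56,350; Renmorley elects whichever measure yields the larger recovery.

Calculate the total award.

Statutory damages: 7 × €25,880 = €181,160
Multiplied by 4: 4 × €181,160 = €724,640
Greater of actual damages (€56,350) or enhanced statutory damages (€724,640): €724,640
Costs: 10% of €724,640 = €72,464
Award plus costs: €724,640 + €72,464 = €797,104
Cap at €1,756,250: €797,104 is within the cap, no reduction.

€797,104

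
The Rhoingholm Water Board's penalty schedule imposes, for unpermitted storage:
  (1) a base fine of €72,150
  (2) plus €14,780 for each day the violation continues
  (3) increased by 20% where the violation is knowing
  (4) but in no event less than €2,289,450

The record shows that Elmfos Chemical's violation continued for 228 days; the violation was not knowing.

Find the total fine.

€3,441,990

Per-day component: 228 × €14,780 = €3,369,840
Base plus per-day: €72,150 + €3,369,840 = €3,441,990
The violation was not knowing: no 20% increase.
Minimum €2,289,450: €3,441,990 meets the minimum, no increase.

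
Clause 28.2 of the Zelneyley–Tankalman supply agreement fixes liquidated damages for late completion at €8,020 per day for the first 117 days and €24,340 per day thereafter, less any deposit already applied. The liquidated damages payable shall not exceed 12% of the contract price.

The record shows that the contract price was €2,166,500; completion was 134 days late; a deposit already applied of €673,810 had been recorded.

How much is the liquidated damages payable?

Liquidated damages: €259,980

First 117 days: 117 × €8,020 = €938,340
Remaining days: (134 − 117) × €24,340 = €413,780
Accrued per-day damages: €938,340 + €413,780 = €1,352,120
Less deposit already applied: €1,352,120 − €673,810 = €678,310
Cap: 12% of €2,166,500 = €259,980
Cap at €259,980: €678,310 exceeds the cap → €259,980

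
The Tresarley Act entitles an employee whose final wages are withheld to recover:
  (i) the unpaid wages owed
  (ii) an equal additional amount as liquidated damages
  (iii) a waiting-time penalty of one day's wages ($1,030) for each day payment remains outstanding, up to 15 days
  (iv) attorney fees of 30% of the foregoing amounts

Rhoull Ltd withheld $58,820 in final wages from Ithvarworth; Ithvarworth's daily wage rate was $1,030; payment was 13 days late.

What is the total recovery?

$170,339

Liquidated damages (equal amount): $58,820
Penalty days: min(13, 15) = 13
Waiting-time penalty: 13 × $1,030 = $13,390
Subtotal: $58,820 + $58,820 + $13,390 = $131,030
Attorney fees: 30% of $131,030 = $39,309
Total award: $131,030 + $39,309 = $170,339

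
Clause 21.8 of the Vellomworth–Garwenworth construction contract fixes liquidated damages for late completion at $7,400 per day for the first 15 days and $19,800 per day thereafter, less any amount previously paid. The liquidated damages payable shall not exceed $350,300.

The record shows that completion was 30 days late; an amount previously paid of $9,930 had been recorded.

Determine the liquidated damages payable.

$350,300

First 15 days: 15 × $7,400 = $111,000
Remaining days: (30 − 15) × $19,800 = $297,000
Accrued per-day damages: $111,000 + $297,000 = $408,000
Less amount previously paid: $408,000 − $9,930 = $398,070
Cap at $350,300: $398,070 exceeds the cap → $350,300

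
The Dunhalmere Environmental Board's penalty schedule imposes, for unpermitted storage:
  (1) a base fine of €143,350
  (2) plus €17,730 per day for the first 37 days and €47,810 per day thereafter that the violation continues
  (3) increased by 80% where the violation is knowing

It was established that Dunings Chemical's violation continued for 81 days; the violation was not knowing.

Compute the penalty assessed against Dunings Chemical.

First 37 days: 37 × €17,730 = €656,010
Remaining days: (81 − 37) × €47,810 = €2,103,640
Per-day component: €656,010 + €2,103,640 = €2,759,650
Base plus per-day: €143,350 + €2,759,650 = €2,903,000
The violation was not knowing: no 80% increase.

€2,903,000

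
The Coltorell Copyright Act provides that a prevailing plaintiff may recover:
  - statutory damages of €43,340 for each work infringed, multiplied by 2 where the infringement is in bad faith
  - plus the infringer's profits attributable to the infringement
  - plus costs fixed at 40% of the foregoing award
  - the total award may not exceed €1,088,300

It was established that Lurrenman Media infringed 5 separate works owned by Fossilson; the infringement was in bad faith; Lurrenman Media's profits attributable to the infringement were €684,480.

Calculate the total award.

Statutory damages: 5 × €43,340 = €216,700
Doubled: 2 × €216,700 = €433,400
Combined award: €433,400 + €684,480 = €1,117,880
Costs: 40% of €1,117,880 = €447,152
Award plus costs: €1,117,880 + €447,152 = €1,565,032
Cap at €1,088,300: €1,565,032 exceeds the cap → €1,088,300

€1,088,300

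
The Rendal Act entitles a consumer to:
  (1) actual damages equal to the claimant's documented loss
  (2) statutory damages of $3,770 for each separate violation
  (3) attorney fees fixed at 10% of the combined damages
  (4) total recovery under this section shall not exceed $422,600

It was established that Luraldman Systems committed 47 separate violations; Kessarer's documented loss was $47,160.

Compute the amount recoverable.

Statutory damages: 47 × $3,770 = $177,190
Combined damages: $47,160 + $177,190 = $224,350
Attorney fees: 10% of $224,350 = $22,435
Total before cap: $224,350 + $22,435 = $246,785
Cap at $422,600: $246,785 is within the cap, no reduction.

$246,785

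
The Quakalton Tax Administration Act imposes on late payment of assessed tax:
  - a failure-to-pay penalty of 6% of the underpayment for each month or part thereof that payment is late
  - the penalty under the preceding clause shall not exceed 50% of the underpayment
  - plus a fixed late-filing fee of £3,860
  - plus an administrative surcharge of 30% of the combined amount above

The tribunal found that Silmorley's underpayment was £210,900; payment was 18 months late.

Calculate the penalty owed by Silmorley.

£142,103

Accrued rate: 6% × 18 = 108%, capped at 50% → 50%
Failure-to-pay penalty: 50% of £210,900 = £105,450
Penalty before surcharge: £105,450 + £3,860 = £109,310
Administrative surcharge: 30% of £109,310 = £32,793
Total penalty: £109,310 + £32,793 = £142,103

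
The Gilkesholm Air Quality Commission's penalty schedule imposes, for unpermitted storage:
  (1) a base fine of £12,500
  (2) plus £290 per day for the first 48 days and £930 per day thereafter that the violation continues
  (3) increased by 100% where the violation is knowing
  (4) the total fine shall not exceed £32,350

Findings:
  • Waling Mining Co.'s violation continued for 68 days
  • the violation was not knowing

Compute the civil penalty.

First 48 days: 48 × £290 = £13,920
Remaining days: (68 − 48) × £930 = £18,600
Per-day component: £13,920 + £18,600 = £32,520
Base plus per-day: £12,500 + £32,520 = £45,020
The violation was not knowing: no 100% increase.
Cap at £32,350: £45,020 exceeds the cap → £32,350

£32,350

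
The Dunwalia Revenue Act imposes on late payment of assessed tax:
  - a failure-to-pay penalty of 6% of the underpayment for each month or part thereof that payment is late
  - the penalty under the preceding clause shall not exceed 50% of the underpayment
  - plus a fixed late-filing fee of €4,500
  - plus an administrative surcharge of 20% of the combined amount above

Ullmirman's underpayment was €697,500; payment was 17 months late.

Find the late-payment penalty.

Accrued rate: 6% × 17 = 102%, capped at 50% → 50%
Failure-to-pay penalty: 50% of €697,500 = €348,750
Penalty before surcharge: €348,750 + €4,500 = €353,250
Administrative surcharge: 20% of €353,250 = €70,650
Total penalty: €353,250 + €70,650 = €423,900

€423,900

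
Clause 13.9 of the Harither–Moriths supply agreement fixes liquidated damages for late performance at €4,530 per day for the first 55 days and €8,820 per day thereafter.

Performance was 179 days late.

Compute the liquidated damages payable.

€1,342,830

First 55 days: 55 × €4,530 = €249,150
Remaining days: (179 − 55) × €8,820 = €1,093,680
Accrued per-day damages: €249,150 + €1,093,680 = €1,342,830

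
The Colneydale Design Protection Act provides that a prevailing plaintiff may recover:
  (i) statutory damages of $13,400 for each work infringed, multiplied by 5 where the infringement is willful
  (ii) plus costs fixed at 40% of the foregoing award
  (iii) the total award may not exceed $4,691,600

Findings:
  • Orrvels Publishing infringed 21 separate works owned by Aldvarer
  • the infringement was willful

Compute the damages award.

Statutory damages: 21 × $13,400 = $281,400
Multiplied by 5: 5 × $281,400 = $1,407,000
Costs: 40% of $1,407,000 = $562,800
Award plus costs: $1,407,000 + $562,800 = $1,969,800
Cap at $4,691,600: $1,969,800 is within the cap, no reduction.

$1,969,800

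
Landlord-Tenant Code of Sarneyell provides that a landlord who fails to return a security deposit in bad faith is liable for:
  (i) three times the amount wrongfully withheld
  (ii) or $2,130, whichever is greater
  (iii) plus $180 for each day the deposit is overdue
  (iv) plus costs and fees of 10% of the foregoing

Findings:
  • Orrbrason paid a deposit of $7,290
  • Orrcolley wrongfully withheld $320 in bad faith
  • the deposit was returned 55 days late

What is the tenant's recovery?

$13,233

Trebled: 3 × $320 = $960
Minimum $2,130: $960 is below the minimum → $2,130
Late-return penalty: 55 × $180 = $9,900
Damages plus late penalty: $2,130 + $9,900 = $12,030
Costs and fees: 10% of $12,030 = $1,203
Total recovery: $12,030 + $1,203 = $13,233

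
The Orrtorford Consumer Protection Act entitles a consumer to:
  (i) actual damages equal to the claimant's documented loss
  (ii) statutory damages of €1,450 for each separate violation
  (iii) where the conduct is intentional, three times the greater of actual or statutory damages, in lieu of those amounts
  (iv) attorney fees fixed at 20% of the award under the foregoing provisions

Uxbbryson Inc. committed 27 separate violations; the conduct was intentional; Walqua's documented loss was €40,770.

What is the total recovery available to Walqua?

€146,772

Statutory damages: 27 × €1,450 = €39,150
Greater of actual damages (€40,770) or statutory damages (€39,150): €40,770
Trebled: 3 × €40,770 = €122,310
Attorney fees: 20% of €122,310 = €24,462
Total recovery: €122,310 + €24,462 = €146,772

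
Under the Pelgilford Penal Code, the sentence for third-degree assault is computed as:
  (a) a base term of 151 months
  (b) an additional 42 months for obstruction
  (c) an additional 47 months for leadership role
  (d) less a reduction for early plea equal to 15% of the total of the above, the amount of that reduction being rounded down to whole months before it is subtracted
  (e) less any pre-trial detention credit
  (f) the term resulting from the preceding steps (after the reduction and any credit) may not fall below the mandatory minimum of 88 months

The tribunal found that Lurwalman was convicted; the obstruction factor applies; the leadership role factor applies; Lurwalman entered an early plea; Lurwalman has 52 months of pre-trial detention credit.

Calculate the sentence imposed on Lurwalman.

152 months

Obstruction enhancement: +42 months
Leadership role enhancement: +47 months
Adjusted term: 151 months + 42 months + 47 months = 240 months
Early plea reduction: 15% of 240 months = 36 months (rounded down)
After reduction: 240 − 36 = 204 months
Less pre-trial detention credit: 204 months − 52 months = 152 months
Minimum 88 months: 152 months meets the minimum, no increase.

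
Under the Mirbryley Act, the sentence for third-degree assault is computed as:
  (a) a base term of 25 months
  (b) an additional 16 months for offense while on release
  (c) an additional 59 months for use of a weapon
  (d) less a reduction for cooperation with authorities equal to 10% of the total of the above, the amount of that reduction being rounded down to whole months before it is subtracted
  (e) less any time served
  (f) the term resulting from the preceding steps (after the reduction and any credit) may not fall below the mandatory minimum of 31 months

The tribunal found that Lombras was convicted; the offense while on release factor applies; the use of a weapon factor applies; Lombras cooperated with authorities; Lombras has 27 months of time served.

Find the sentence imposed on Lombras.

63 months

Offense while on release enhancement: +16 months
Use of a weapon enhancement: +59 months
Adjusted term: 25 months + 16 months + 59 months = 100 months
Cooperation with authorities reduction: 10% of 100 months = 10 months (rounded down)
After reduction: 100 − 10 = 90 months
Less time served: 90 months − 27 months = 63 months
Minimum 31 months: 63 months meets the minimum, no increase.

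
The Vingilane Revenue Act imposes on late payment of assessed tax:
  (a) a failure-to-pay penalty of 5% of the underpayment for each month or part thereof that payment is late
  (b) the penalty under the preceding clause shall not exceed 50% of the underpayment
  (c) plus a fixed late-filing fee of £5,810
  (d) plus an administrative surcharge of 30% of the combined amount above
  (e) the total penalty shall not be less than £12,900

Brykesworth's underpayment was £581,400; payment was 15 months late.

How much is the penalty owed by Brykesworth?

Penalty: £385,463

Accrued rate: 5% × 15 = 75%, capped at 50% → 50%
Failure-to-pay penalty: 50% of £581,400 = £290,700
Penalty before surcharge: £290,700 + £5,810 = £296,510
Administrative surcharge: 30% of £296,510 = £88,953
Total penalty: £296,510 + £88,953 = £385,463
Minimum £12,900: £385,463 meets the minimum, no increase.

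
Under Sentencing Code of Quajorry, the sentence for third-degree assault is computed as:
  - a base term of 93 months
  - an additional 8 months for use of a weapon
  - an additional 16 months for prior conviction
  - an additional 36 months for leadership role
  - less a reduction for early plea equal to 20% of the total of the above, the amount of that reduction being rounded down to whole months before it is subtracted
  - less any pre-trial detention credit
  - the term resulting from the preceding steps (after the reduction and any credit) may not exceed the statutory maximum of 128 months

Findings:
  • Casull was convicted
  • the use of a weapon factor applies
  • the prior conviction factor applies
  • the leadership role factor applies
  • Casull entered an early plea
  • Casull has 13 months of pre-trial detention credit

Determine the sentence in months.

110 months

Use of a weapon enhancement: +8 months
Prior conviction enhancement: +16 months
Leadership role enhancement: +36 months
Adjusted term: 93 months + 8 months + 16 months + 36 months = 153 months
Early plea reduction: 20% of 153 months = 30 months (rounded down)
After reduction: 153 − 30 = 123 months
Less pre-trial detention credit: 123 months − 13 months = 110 months
Cap at 128 months: 110 months is within the cap, no reduction.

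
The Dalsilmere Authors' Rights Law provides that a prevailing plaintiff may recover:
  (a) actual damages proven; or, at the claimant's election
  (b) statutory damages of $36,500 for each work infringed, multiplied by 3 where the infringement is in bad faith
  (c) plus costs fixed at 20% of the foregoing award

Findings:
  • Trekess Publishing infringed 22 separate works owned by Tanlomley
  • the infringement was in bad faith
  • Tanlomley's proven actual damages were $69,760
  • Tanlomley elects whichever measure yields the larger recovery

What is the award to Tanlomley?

Statutory damages: 22 × $36,500 = $803,000
Trebled: 3 × $803,000 = $2,409,000
Greater of actual damages ($69,760) or enhanced statutory damages ($2,409,000): $2,409,000
Costs: 20% of $2,409,000 = $481,800
Award plus costs: $2,409,000 + $481,800 = $2,890,800

$2,890,800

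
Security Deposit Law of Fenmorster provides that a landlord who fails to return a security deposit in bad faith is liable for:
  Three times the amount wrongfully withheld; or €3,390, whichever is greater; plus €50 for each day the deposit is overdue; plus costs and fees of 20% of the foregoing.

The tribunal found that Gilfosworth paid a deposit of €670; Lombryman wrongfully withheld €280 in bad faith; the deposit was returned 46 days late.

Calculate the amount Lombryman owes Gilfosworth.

€6,828

Trebled: 3 × €280 = €840
Minimum €3,390: €840 is below the minimum → €3,390
Late-return penalty: 46 × €50 = €2,300
Damages plus late penalty: €3,390 + €2,300 = €5,690
Costs and fees: 20% of €5,690 = €1,138
Total recovery: €5,690 + €1,138 = €6,828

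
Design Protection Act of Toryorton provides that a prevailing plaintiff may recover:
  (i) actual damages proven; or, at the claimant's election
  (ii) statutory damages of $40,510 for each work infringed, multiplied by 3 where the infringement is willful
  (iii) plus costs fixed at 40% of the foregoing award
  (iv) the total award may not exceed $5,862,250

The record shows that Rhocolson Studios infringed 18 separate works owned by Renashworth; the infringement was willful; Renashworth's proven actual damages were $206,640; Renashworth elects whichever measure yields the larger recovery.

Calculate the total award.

Statutory damages: 18 × $40,510 = $729,180
Trebled: 3 × $729,180 = $2,187,540
Greater of actual damages ($206,640) or enhanced statutory damages ($2,187,540): $2,187,540
Costs: 40% of $2,187,540 = $875,016
Award plus costs: $2,187,540 + $875,016 = $3,062,556
Cap at $5,862,250: $3,062,556 is within the cap, no reduction.

Award: $3,062,556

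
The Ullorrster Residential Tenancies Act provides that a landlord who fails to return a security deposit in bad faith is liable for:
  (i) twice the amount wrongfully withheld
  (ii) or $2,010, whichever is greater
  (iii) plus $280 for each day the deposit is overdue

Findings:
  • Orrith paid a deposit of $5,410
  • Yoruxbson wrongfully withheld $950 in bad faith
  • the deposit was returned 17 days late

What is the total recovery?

Doubled: 2 × $950 = $1,900
Minimum $2,010: $1,900 is below the minimum → $2,010
Late-return penalty: 17 × $280 = $4,760
Damages plus late penalty: $2,010 + $4,760 = $6,770

$6,770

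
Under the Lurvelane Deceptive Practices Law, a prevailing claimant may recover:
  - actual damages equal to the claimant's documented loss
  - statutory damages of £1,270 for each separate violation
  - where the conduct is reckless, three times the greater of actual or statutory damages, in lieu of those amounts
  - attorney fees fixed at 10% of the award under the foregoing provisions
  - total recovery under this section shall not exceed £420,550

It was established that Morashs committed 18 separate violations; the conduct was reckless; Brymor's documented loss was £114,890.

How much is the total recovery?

£379,137

Statutory damages: 18 × £1,270 = £22,860
Greater of actual damages (£114,890) or statutory damages (£22,860): £114,890
Trebled: 3 × £114,890 = £344,670
Attorney fees: 10% of £344,670 = £34,467
Total before cap: £344,670 + £34,467 = £379,137
Cap at £420,550: £379,137 is within the cap, no reduction.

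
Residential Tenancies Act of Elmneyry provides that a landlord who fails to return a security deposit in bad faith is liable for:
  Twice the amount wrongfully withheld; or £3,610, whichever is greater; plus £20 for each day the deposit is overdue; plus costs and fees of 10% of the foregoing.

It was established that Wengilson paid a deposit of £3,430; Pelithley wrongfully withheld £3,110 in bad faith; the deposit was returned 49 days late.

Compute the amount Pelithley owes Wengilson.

£7,920

Doubled: 2 × £3,110 = £6,220
Minimum £3,610: £6,220 meets the minimum, no increase.
Late-return penalty: 49 × £20 = £980
Damages plus late penalty: £6,220 + £980 = £7,200
Costs and fees: 10% of £7,200 = £720
Total recovery: £7,200 + £720 = £7,920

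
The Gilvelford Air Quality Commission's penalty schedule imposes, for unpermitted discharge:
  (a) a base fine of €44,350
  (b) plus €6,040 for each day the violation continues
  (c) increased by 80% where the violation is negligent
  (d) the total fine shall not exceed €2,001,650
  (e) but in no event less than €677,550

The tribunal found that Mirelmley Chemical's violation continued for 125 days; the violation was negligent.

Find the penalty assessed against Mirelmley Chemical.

Per-day component: 125 × €6,040 = €755,000
Base plus per-day: €44,350 + €755,000 = €799,350
Enhancement: 80% of €799,350 = €639,480
Enhanced fine: €799,350 + €639,480 = €1,438,830
Cap at €2,001,650: €1,438,830 is within the cap, no reduction.
Minimum €677,550: €1,438,830 meets the minimum, no increase.

€1,438,830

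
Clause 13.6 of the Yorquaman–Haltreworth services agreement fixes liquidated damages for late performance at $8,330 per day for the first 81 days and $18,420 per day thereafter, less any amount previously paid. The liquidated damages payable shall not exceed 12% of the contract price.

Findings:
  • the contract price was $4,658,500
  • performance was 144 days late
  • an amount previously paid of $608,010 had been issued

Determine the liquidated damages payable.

$559,020

First 81 days: 81 × $8,330 = $674,730
Remaining days: (144 − 81) × $18,420 = $1,160,460
Accrued per-day damages: $674,730 + $1,160,460 = $1,835,190
Less amount previously paid: $1,835,190 − $608,010 = $1,227,180
Cap: 12% of $4,658,500 = $559,020
Cap at $559,020: $1,227,180 exceeds the cap → $559,020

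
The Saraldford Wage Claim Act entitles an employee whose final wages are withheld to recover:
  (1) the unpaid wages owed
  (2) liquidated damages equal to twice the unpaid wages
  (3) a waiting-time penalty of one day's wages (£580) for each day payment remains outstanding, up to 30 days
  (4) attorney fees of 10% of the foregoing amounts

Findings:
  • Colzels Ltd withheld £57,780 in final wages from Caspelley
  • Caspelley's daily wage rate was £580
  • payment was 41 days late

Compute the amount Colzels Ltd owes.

£209,814

Doubled: 2 × £57,780 = £115,560
Penalty days: min(41, 30) = 30
Waiting-time penalty: 30 × £580 = £17,400
Subtotal: £57,780 + £115,560 + £17,400 = £190,740
Attorney fees: 10% of £190,740 = £19,074
Total award: £190,740 + £19,074 = £209,814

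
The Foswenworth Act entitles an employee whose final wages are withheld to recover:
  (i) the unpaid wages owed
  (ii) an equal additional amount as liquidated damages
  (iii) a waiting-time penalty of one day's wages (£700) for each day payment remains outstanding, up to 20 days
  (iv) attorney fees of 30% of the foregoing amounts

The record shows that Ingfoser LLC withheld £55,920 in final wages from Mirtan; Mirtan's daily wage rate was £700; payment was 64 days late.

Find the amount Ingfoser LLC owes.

Liquidated damages (equal amount): £55,920
Penalty days: min(64, 20) = 20
Waiting-time penalty: 20 × £700 = £14,000
Subtotal: £55,920 + £55,920 + £14,000 = £125,840
Attorney fees: 30% of £125,840 = £37,752
Total award: £125,840 + £37,752 = £163,592

Total award: £163,592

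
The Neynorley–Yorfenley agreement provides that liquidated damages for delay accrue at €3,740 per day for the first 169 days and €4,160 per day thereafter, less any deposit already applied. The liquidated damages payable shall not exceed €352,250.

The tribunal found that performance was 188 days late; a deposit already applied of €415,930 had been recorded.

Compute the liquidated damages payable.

€295,170

First 169 days: 169 × €3,740 = €632,060
Remaining days: (188 − 169) × €4,160 = €79,040
Accrued per-day damages: €632,060 + €79,040 = €711,100
Less deposit already applied: €711,100 − €415,930 = €295,170
Cap at €352,250: €295,170 is within the cap, no reduction.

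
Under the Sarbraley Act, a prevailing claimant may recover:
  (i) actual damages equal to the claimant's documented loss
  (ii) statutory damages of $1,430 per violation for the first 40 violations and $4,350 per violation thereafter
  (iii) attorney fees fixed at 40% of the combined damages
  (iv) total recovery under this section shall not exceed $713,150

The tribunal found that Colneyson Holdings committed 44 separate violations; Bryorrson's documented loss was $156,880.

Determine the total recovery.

Total recovery: $324,072

First 40 violations: 40 × $1,430 = $57,200
Remaining violations: (44 − 40) × $4,350 = $17,400
Statutory damages: $57,200 + $17,400 = $74,600
Combined damages: $156,880 + $74,600 = $231,480
Attorney fees: 40% of $231,480 = $92,592
Total before cap: $231,480 + $92,592 = $324,072
Cap at $713,150: $324,072 is within the cap, no reduction.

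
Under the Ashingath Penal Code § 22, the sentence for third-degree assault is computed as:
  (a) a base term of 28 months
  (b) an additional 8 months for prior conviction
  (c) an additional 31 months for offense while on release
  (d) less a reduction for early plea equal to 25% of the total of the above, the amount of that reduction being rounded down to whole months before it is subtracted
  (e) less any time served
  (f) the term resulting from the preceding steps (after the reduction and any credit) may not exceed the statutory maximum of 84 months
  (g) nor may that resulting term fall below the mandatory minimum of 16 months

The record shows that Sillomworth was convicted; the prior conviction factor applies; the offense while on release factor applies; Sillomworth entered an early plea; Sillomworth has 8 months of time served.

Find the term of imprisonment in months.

Sentence: 43 months

Prior conviction enhancement: +8 months
Offense while on release enhancement: +31 months
Adjusted term: 28 months + 8 months + 31 months = 67 months
Early plea reduction: 25% of 67 months = 16 months (rounded down)
After reduction: 67 − 16 = 51 months
Less time served: 51 months − 8 months = 43 months
Cap at 84 months: 43 months is within the cap, no reduction.
Minimum 16 months: 43 months meets the minimum, no increase.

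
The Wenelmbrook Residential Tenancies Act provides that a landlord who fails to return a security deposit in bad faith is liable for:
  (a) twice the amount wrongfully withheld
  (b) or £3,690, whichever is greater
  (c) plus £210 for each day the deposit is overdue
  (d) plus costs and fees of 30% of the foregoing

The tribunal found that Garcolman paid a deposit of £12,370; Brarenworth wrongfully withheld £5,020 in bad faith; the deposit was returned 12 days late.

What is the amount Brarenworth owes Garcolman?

£16,328

Doubled: 2 × £5,020 = £10,040
Minimum £3,690: £10,040 meets the minimum, no increase.
Late-return penalty: 12 × £210 = £2,520
Damages plus late penalty: £10,040 + £2,520 = £12,560
Costs and fees: 30% of £12,560 = £3,768
Total recovery: £12,560 + £3,768 = £16,328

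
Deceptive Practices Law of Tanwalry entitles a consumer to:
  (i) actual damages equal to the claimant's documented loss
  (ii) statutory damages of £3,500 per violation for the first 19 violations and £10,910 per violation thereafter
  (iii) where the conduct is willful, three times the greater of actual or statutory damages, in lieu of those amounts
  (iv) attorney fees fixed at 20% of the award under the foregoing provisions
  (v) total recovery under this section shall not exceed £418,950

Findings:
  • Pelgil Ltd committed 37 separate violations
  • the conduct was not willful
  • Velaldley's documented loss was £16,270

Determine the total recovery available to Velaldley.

Total recovery: £334,980

First 19 violations: 19 × £3,500 = £66,500
Remaining violations: (37 − 19) × £10,910 = £196,380
Statutory damages: £66,500 + £196,380 = £262,880
Conduct not willful: the in-lieu enhancement does not apply.
Actual plus statutory damages: £16,270 + £262,880 = £279,150
Attorney fees: 20% of £279,150 = £55,830
Total before cap: £279,150 + £55,830 = £334,980
Cap at £418,950: £334,980 is within the cap, no reduction.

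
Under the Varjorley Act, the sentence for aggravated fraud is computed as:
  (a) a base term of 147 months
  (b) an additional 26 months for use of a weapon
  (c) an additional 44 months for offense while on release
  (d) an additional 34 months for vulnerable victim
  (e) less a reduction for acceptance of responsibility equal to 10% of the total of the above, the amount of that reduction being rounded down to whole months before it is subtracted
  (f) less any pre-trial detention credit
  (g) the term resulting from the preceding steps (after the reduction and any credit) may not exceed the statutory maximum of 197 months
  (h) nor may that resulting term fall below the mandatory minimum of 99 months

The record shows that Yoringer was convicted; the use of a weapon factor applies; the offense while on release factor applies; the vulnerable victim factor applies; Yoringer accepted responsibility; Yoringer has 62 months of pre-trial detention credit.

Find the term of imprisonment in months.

Use of a weapon enhancement: +26 months
Offense while on release enhancement: +44 months
Vulnerable victim enhancement: +34 months
Adjusted term: 147 months + 26 months + 44 months + 34 months = 251 months
Acceptance of responsibility reduction: 10% of 251 months = 25 months (rounded down)
After reduction: 251 − 25 = 226 months
Less pre-trial detention credit: 226 months − 62 months = 164 months
Cap at 197 months: 164 months is within the cap, no reduction.
Minimum 99 months: 164 months meets the minimum, no increase.

164 months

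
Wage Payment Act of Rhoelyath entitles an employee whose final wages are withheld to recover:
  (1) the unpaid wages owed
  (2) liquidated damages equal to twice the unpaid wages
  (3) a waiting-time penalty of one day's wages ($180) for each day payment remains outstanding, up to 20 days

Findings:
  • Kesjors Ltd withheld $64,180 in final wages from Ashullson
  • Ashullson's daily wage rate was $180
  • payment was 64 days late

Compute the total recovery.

$196,140

Doubled: 2 × $64,180 = $128,360
Penalty days: min(64, 20) = 20
Waiting-time penalty: 20 × $180 = $3,600
Total award: $64,180 + $128,360 + $3,600 = $196,140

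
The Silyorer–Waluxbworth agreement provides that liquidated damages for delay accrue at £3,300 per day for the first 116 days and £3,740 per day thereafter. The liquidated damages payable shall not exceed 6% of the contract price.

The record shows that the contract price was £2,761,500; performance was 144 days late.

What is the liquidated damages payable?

£165,690

First 116 days: 116 × £3,300 = £382,800
Remaining days: (144 − 116) × £3,740 = £104,720
Accrued per-day damages: £382,800 + £104,720 = £487,520
Cap: 6% of £2,761,500 = £165,690
Cap at £165,690: £487,520 exceeds the cap → £165,690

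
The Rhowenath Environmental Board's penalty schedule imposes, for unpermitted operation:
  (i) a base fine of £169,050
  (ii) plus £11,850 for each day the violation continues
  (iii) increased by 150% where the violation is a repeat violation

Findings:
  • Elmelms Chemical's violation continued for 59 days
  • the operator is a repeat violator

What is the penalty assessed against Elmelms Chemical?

£2,170,500

Per-day component: 59 × £11,850 = £699,150
Base plus per-day: £169,050 + £699,150 = £868,200
Enhancement: 150% of £868,200 = £1,302,300
Enhanced fine: £868,200 + £1,302,300 = £2,170,500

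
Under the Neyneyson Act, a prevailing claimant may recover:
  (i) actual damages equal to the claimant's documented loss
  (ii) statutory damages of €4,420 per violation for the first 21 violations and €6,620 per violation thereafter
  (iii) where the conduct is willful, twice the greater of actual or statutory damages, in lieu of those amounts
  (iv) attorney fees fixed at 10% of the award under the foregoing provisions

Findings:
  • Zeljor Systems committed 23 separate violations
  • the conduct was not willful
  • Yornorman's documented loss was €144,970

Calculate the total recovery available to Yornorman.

Total recovery: €276,133

First 21 violations: 21 × €4,420 = €92,820
Remaining violations: (23 − 21) × €6,620 = €13,240
Statutory damages: €92,820 + €13,240 = €106,060
Conduct not willful: the in-lieu enhancement does not apply.
Actual plus statutory damages: €144,970 + €106,060 = €251,030
Attorney fees: 10% of €251,030 = €25,103
Total recovery: €251,030 + €25,103 = €276,133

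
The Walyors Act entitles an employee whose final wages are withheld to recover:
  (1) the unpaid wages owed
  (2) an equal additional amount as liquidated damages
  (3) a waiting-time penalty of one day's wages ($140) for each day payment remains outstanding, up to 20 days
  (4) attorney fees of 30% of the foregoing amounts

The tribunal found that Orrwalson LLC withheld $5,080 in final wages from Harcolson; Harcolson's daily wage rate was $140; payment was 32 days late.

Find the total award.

Total award: $16,848

Liquidated damages (equal amount): $5,080
Penalty days: min(32, 20) = 20
Waiting-time penalty: 20 × $140 = $2,800
Subtotal: $5,080 + $5,080 + $2,800 = $12,960
Attorney fees: 30% of $12,960 = $3,888
Total award: $12,960 + $3,888 = $16,848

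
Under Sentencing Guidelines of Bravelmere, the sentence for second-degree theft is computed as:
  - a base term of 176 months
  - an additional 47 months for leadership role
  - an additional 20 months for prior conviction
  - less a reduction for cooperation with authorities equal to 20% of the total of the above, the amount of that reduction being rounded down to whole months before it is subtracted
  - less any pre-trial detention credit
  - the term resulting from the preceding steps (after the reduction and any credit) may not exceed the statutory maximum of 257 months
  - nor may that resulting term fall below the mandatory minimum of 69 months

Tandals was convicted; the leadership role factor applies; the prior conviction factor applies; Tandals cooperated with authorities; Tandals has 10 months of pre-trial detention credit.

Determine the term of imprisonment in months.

185 months

Leadership role enhancement: +47 months
Prior conviction enhancement: +20 months
Adjusted term: 176 months + 47 months + 20 months = 243 months
Cooperation with authorities reduction: 20% of 243 months = 48 months (rounded down)
After reduction: 243 − 48 = 195 months
Less pre-trial detention credit: 195 months − 10 months = 185 months
Cap at 257 months: 185 months is within the cap, no reduction.
Minimum 69 months: 185 months meets the minimum, no increase.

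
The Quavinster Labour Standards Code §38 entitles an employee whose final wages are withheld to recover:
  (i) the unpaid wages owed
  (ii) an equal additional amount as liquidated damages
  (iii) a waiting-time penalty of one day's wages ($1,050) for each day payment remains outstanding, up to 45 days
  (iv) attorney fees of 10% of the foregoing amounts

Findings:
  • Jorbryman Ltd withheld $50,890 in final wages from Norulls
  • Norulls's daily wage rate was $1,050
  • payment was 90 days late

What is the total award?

$163,933

Liquidated damages (equal amount): $50,890
Penalty days: min(90, 45) = 45
Waiting-time penalty: 45 × $1,050 = $47,250
Subtotal: $50,890 + $50,890 + $47,250 = $149,030
Attorney fees: 10% of $149,030 = $14,903
Total award: $149,030 + $14,903 = $163,933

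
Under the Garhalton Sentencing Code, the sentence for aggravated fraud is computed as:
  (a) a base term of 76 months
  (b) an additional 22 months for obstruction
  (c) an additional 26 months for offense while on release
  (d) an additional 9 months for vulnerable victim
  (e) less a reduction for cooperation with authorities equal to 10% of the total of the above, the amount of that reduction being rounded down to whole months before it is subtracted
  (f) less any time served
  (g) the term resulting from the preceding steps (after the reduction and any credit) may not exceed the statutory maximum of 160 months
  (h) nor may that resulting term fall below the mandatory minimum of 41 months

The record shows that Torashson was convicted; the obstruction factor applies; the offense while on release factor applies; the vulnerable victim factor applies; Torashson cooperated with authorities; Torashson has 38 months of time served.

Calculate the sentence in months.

Sentence: 82 months

Obstruction enhancement: +22 months
Offense while on release enhancement: +26 months
Vulnerable victim enhancement: +9 months
Adjusted term: 76 months + 22 months + 26 months + 9 months = 133 months
Cooperation with authorities reduction: 10% of 133 months = 13 months (rounded down)
After reduction: 133 − 13 = 120 months
Less time served: 120 months − 38 months = 82 months
Cap at 160 months: 82 months is within the cap, no reduction.
Minimum 41 months: 82 months meets the minimum, no increase.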